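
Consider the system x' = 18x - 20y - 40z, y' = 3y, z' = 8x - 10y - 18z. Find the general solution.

Coefficient matrix A = [[18, -20, -40], [0, 3, 0], [8, -10, -18]].
det(A - λI) = 0 gives eigenvalues λ = 2, 3, -2.
For λ=2: eigenvector (5,0,2).
For λ=3: eigenvector (-4,1,-2).
For λ=-2: eigenvector (2,0,1).
General solution: K_1e^(2t)(5,0,2) + K_2e^(3t)(-4,1,-2) + K_3e^(-2t)(2,0,1).

x(t) = 5K_1e^(2t) - 4K_2e^(3t) + 2K_3e^(-2t), y(t) = K_2e^(3t), z(t) = 2K_1e^(2t) - 2K_2e^(3t) + K_3e^(-2t)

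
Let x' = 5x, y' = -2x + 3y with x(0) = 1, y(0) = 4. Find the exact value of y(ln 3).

A = [[5,0],[-2,3]]; eigenvalues λ = 5, 3.
Eigenvectors: (1,-1) for λ=5, (0,1) for λ=3.
From the initial condition, c_1 = 1, c_2 = 5.
y(ln 3) = (1)(3^5)(-1) + (5)(3^3)(1) = -108.

-108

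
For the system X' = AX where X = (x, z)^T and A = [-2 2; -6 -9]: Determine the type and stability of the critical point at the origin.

stable node

A = [[-2,2],[-6,-9]]; det(A-λI) = λ^2 + 11λ + 30.
λ = -5, -6: both negative.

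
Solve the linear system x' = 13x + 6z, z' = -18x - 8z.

Coefficient matrix A = [[13, 6], [-18, -8]].
Characteristic polynomial det(A - λI) = λ^2 - 5λ + 4 = 0.
Eigenvalues λ = 1, 4.
For λ=1: (A-λI) row 1 is [12, 6], so an eigenvector is (1, -2).
For λ=4: (A-λI) row 1 is [9, 6], so an eigenvector is (-2, 3).
General solution: K_1e^(t)(1,-2) + K_2e^(4t)(-2,3).

x(t) = K_1e^(t) - 2K_2e^(4t), z(t) = -2K_1e^(t) + 3K_2e^(4t)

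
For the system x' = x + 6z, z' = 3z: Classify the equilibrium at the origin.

A = [[1,6],[0,3]]; det(A-λI) = λ^2 - 4λ + 3.
λ = 1, 3: both positive.

unstable node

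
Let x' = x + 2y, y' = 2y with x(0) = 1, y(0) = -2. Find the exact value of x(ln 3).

-21

A = [[1,2],[0,2]]; eigenvalues λ = 2, 1.
Eigenvectors: (2,1) for λ=2, (-1,0) for λ=1.
From the initial condition, c_1 = -2, c_2 = -5.
x(ln 3) = (-2)(3^2)(2) + (-5)(3^1)(-1) = -21.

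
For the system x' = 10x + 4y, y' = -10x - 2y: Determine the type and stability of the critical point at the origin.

unstable spiral

A = [[10,4],[-10,-2]]; det(A-λI) = λ^2 - 8λ + 20.
λ = 4 ± 2i: positive real part.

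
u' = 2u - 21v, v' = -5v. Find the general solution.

u(t) = C_1e^(2t) + 3C_2e^(-5t), v(t) = C_2e^(-5t)

Coefficient matrix A = [[2, -21], [0, -5]].
Characteristic polynomial det(A - λI) = λ^2 + 3λ - 10 = 0.
Eigenvalues λ = 2, -5.
For λ=2: (A-λI) row 1 is [0, -21], so an eigenvector is (1, 0).
For λ=-5: (A-λI) row 1 is [7, -21], so an eigenvector is (3, 1).
General solution: C_1e^(2t)(1,0) + C_2e^(-5t)(3,1).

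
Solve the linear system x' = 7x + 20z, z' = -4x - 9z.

x(t) = c_1e^(-t)sin(4t) - 2c_1e^(-t)cos(4t) - 2c_2e^(-t)sin(4t) - c_2e^(-t)cos(4t), z(t) = c_1e^(-t)cos(4t) + c_2e^(-t)sin(4t)

Coefficient matrix A = [[7, 20], [-4, -9]].
Characteristic polynomial det(A - λI) = λ^2 + 2λ + 17 = 0.
Eigenvalues λ = -1 ± 4i (complex conjugate pair).
For λ=-1+4i: an eigenvector is (-2,1) - i(1,0) = (-2 - i, 1).
A real fundamental pair from Re and Im of e^((-1+4i)t)v: X_1 = e^(-t)(cos(4t)·(-2,1) + sin(4t)·(1,0)), X_2 = e^(-t)(sin(4t)·(-2,1) - cos(4t)·(1,0)).
General solution: c_1X_1 + c_2X_2.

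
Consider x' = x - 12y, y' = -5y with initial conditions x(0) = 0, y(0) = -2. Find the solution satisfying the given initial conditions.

Coefficient matrix A = [[1, -12], [0, -5]].
Characteristic polynomial det(A - λI) = λ^2 + 4λ - 5 = 0.
Eigenvalues λ = -5, 1.
For λ=-5: (A-λI) row 1 is [6, -12], so an eigenvector is (-2, -1).
For λ=1: (A-λI) row 1 is [0, -12], so an eigenvector is (-1, 0).
General solution: C_1e^(-5t)(-2,-1) + C_2e^(t)(-1,0).
Applying x(0)=0, y(0)=-2 gives C_1=2, C_2=-4.

x(t) = 4e^(t) - 4e^(-5t), y(t) = -2e^(-5t)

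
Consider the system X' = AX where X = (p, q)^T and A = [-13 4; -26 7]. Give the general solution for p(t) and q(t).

Coefficient matrix A = [[-13, 4], [-26, 7]].
Characteristic polynomial det(A - λI) = λ^2 + 6λ + 13 = 0.
Eigenvalues λ = -3 ± 2i (complex conjugate pair).
For λ=-3+2i: an eigenvector is (-1,-2) - i(1,3) = (-1 - i, -2 - 3i).
A real fundamental pair from Re and Im of e^((-3+2i)t)v: X_1 = e^(-3t)(cos(2t)·(-1,-2) + sin(2t)·(1,3)), X_2 = e^(-3t)(sin(2t)·(-1,-2) - cos(2t)·(1,3)).
General solution: C_1X_1 + C_2X_2.

p(t) = C_1e^(-3t)sin(2t) - C_1e^(-3t)cos(2t) - C_2e^(-3t)sin(2t) - C_2e^(-3t)cos(2t), q(t) = 3C_1e^(-3t)sin(2t) - 2C_1e^(-3t)cos(2t) - 2C_2e^(-3t)sin(2t) - 3C_2e^(-3t)cos(2t)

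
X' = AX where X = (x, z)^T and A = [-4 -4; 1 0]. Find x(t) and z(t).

Coefficient matrix A = [[-4, -4], [1, 0]].
Characteristic polynomial det(A - λI) = λ^2 + 4λ + 4 = 0.
Single eigenvalue λ = -2 with algebraic multiplicity 2.
Eigenvector v = (2,-1); generalized eigenvector w with (A-λI)w=v is (-1,0).
General solution: e^(-2t)[c_1·v + c_2·(t·v + w)].

x(t) = 2c_1e^(-2t) + 2c_2te^(-2t) - c_2e^(-2t), z(t) = -c_1e^(-2t) - c_2te^(-2t)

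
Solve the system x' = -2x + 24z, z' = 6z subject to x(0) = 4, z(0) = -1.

x(t) = -3e^(6t) + 7e^(-2t), z(t) = -e^(6t)

Coefficient matrix A = [[-2, 24], [0, 6]].
Characteristic polynomial det(A - λI) = λ^2 - 4λ - 12 = 0.
Eigenvalues λ = -2, 6.
For λ=-2: (A-λI) row 1 is [0, 24], so an eigenvector is (1, 0).
For λ=6: (A-λI) row 1 is [-8, 24], so an eigenvector is (3, 1).
General solution: C_1e^(-2t)(1,0) + C_2e^(6t)(3,1).
Applying x(0)=4, z(0)=-1 gives C_1=7, C_2=-1.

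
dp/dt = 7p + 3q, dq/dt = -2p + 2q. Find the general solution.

Coefficient matrix A = [[7, 3], [-2, 2]].
Characteristic polynomial det(A - λI) = λ^2 - 9λ + 20 = 0.
Eigenvalues λ = 5, 4.
For λ=5: (A-λI) row 1 is [2, 3], so an eigenvector is (3, -2).
For λ=4: (A-λI) row 1 is [3, 3], so an eigenvector is (1, -1).
General solution: K_1e^(5t)(3,-2) + K_2e^(4t)(1,-1).

p(t) = 3K_1e^(5t) + K_2e^(4t), q(t) = -2K_1e^(5t) - K_2e^(4t)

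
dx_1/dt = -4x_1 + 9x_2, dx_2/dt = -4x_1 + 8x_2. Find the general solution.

Coefficient matrix A = [[-4, 9], [-4, 8]].
Characteristic polynomial det(A - λI) = λ^2 - 4λ + 4 = 0.
Single eigenvalue λ = 2 with algebraic multiplicity 2.
Eigenvector v = (3,2); generalized eigenvector w with (A-λI)w=v is (-2,-1).
General solution: e^(2t)[K_1·v + K_2·(t·v + w)].

x_1(t) = 3K_1e^(2t) + 3K_2te^(2t) - 2K_2e^(2t), x_2(t) = 2K_1e^(2t) + 2K_2te^(2t) - K_2e^(2t)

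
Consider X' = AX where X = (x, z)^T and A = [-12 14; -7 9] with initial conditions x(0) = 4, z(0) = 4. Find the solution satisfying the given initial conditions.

Coefficient matrix A = [[-12, 14], [-7, 9]].
Characteristic polynomial det(A - λI) = λ^2 + 3λ - 10 = 0.
Eigenvalues λ = 2, -5.
For λ=2: (A-λI) row 1 is [-14, 14], so an eigenvector is (1, 1).
For λ=-5: (A-λI) row 1 is [-7, 14], so an eigenvector is (-2, -1).
General solution: c_1e^(2t)(1,1) + c_2e^(-5t)(-2,-1).
Applying x(0)=4, z(0)=4 gives c_1=4, c_2=0.

x(t) = 4e^(2t), z(t) = 4e^(2t)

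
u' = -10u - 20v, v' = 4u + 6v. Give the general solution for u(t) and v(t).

u(t) = 2C_1e^(-2t)sin(4t) - C_1e^(-2t)cos(4t) - C_2e^(-2t)sin(4t) - 2C_2e^(-2t)cos(4t), v(t) = -C_1e^(-2t)sin(4t) + C_2e^(-2t)cos(4t)

Coefficient matrix A = [[-10, -20], [4, 6]].
Characteristic polynomial det(A - λI) = λ^2 + 4λ + 20 = 0.
Eigenvalues λ = -2 ± 4i (complex conjugate pair).
For λ=-2+4i: an eigenvector is (-1,0) - i(2,-1) = (-1 - 2i, 0 + i).
A real fundamental pair from Re and Im of e^((-2+4i)t)v: X_1 = e^(-2t)(cos(4t)·(-1,0) + sin(4t)·(2,-1)), X_2 = e^(-2t)(sin(4t)·(-1,0) - cos(4t)·(2,-1)).
General solution: C_1X_1 + C_2X_2.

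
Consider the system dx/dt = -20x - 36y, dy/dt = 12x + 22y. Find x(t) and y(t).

Coefficient matrix A = [[-20, -36], [12, 22]].
Characteristic polynomial det(A - λI) = λ^2 - 2λ - 8 = 0.
Eigenvalues λ = 4, -2.
For λ=4: (A-λI) row 1 is [-24, -36], so an eigenvector is (-3, 2).
For λ=-2: (A-λI) row 1 is [-18, -36], so an eigenvector is (2, -1).
General solution: c_1e^(4t)(-3,2) + c_2e^(-2t)(2,-1).

x(t) = -3c_1e^(4t) + 2c_2e^(-2t), y(t) = 2c_1e^(4t) - c_2e^(-2t)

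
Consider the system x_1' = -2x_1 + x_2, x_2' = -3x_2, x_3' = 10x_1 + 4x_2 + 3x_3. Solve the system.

Coefficient matrix A = [[-2, 1, 0], [0, -3, 0], [10, 4, 3]].
det(A - λI) = 0 gives eigenvalues λ = -2, -3, 3.
For λ=-2: eigenvector (1,0,-2).
For λ=-3: eigenvector (-1,1,1).
For λ=3: eigenvector (0,0,1).
General solution: c_1e^(-2t)(1,0,-2) + c_2e^(-3t)(-1,1,1) + c_3e^(3t)(0,0,1).

x_1(t) = c_1e^(-2t) - c_2e^(-3t), x_2(t) = c_2e^(-3t), x_3(t) = -2c_1e^(-2t) + c_2e^(-3t) + c_3e^(3t)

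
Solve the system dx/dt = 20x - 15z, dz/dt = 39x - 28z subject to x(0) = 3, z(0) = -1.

x(t) = 29e^(-4t)sin(3t) + 3e^(-4t)cos(3t), z(t) = 47e^(-4t)sin(3t) - e^(-4t)cos(3t)

Coefficient matrix A = [[20, -15], [39, -28]].
Characteristic polynomial det(A - λI) = λ^2 + 8λ + 25 = 0.
Eigenvalues λ = -4 ± 3i (complex conjugate pair).
For λ=-4+3i: an eigenvector is (1,2) - i(-2,-3) = (1 + 2i, 2 + 3i).
A real fundamental pair from Re and Im of e^((-4+3i)t)v: X_1 = e^(-4t)(cos(3t)·(1,2) + sin(3t)·(-2,-3)), X_2 = e^(-4t)(sin(3t)·(1,2) - cos(3t)·(-2,-3)).
General solution: c_1X_1 + c_2X_2.
Applying x(0)=3, z(0)=-1 gives c_1=-11, c_2=7.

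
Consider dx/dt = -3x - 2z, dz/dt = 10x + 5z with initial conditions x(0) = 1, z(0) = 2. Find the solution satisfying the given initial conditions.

x(t) = -4e^(t)sin(2t) + e^(t)cos(2t), z(t) = 9e^(t)sin(2t) + 2e^(t)cos(2t)

Coefficient matrix A = [[-3, -2], [10, 5]].
Characteristic polynomial det(A - λI) = λ^2 - 2λ + 5 = 0.
Eigenvalues λ = 1 ± 2i (complex conjugate pair).
For λ=1+2i: an eigenvector is (0,-1) - i(1,-2) = (0 - i, -1 + 2i).
A real fundamental pair from Re and Im of e^((1+2i)t)v: X_1 = e^(t)(cos(2t)·(0,-1) + sin(2t)·(1,-2)), X_2 = e^(t)(sin(2t)·(0,-1) - cos(2t)·(1,-2)).
General solution: c_1X_1 + c_2X_2.
Applying x(0)=1, z(0)=2 gives c_1=-4, c_2=-1.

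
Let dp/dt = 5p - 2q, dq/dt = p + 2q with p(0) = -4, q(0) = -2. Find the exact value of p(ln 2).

A = [[5,-2],[1,2]]; eigenvalues λ = 3, 4.
Eigenvectors: (-1,-1) for λ=3, (-2,-1) for λ=4.
From the initial condition, c_1 = 0, c_2 = 2.
p(ln 2) = (0)(2^3)(-1) + (2)(2^4)(-2) = -64.

-64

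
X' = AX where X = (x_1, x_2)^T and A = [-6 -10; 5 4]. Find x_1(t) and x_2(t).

x_1(t) = C_1e^(-t)sin(5t) - C_1e^(-t)cos(5t) - C_2e^(-t)sin(5t) - C_2e^(-t)cos(5t), x_2(t) = -C_1e^(-t)sin(5t) + C_2e^(-t)cos(5t)

Coefficient matrix A = [[-6, -10], [5, 4]].
Characteristic polynomial det(A - λI) = λ^2 + 2λ + 26 = 0.
Eigenvalues λ = -1 ± 5i (complex conjugate pair).
For λ=-1+5i: an eigenvector is (-1,0) - i(1,-1) = (-1 - i, 0 + i).
A real fundamental pair from Re and Im of e^((-1+5i)t)v: X_1 = e^(-t)(cos(5t)·(-1,0) + sin(5t)·(1,-1)), X_2 = e^(-t)(sin(5t)·(-1,0) - cos(5t)·(1,-1)).
General solution: C_1X_1 + C_2X_2.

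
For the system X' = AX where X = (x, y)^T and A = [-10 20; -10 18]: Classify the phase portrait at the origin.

unstable spiral

A = [[-10,20],[-10,18]]; det(A-λI) = λ^2 - 8λ + 20.
λ = 4 ± 2i: positive real part.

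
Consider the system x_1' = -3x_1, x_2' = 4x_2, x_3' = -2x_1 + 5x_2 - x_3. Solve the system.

x_1(t) = K_1e^(-3t), x_2(t) = K_3e^(4t), x_3(t) = K_1e^(-3t) - K_2e^(-t) + K_3e^(4t)

Coefficient matrix A = [[-3, 0, 0], [0, 4, 0], [-2, 5, -1]].
det(A - λI) = 0 gives eigenvalues λ = -3, -1, 4.
For λ=-3: eigenvector (1,0,1).
For λ=-1: eigenvector (0,0,-1).
For λ=4: eigenvector (0,1,1).
General solution: K_1e^(-3t)(1,0,1) + K_2e^(-t)(0,0,-1) + K_3e^(4t)(0,1,1).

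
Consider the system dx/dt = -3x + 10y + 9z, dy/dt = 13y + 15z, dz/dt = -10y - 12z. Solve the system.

x(t) = 2K_1e^(3t) + K_2e^(-3t) - K_3e^(-2t), y(t) = 3K_1e^(3t) - K_3e^(-2t), z(t) = -2K_1e^(3t) + K_3e^(-2t)

Coefficient matrix A = [[-3, 10, 9], [0, 13, 15], [0, -10, -12]].
det(A - λI) = 0 gives eigenvalues λ = 3, -3, -2.
For λ=3: eigenvector (2,3,-2).
For λ=-3: eigenvector (1,0,0).
For λ=-2: eigenvector (-1,-1,1).
General solution: K_1e^(3t)(2,3,-2) + K_2e^(-3t)(1,0,0) + K_3e^(-2t)(-1,-1,1).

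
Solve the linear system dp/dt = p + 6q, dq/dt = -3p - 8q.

p(t) = c_1e^(-5t) + 2c_2e^(-2t), q(t) = -c_1e^(-5t) - c_2e^(-2t)

Coefficient matrix A = [[1, 6], [-3, -8]].
Characteristic polynomial det(A - λI) = λ^2 + 7λ + 10 = 0.
Eigenvalues λ = -5, -2.
For λ=-5: (A-λI) row 1 is [6, 6], so an eigenvector is (1, -1).
For λ=-2: (A-λI) row 1 is [3, 6], so an eigenvector is (2, -1).
General solution: c_1e^(-5t)(1,-1) + c_2e^(-2t)(2,-1).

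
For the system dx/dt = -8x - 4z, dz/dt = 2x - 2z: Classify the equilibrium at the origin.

stable node

A = [[-8,-4],[2,-2]]; det(A-λI) = λ^2 + 10λ + 24.
λ = -6, -4: both negative.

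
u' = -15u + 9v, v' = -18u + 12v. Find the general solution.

Coefficient matrix A = [[-15, 9], [-18, 12]].
Characteristic polynomial det(A - λI) = λ^2 + 3λ - 18 = 0.
Eigenvalues λ = -6, 3.
For λ=-6: (A-λI) row 1 is [-9, 9], so an eigenvector is (1, 1).
For λ=3: (A-λI) row 1 is [-18, 9], so an eigenvector is (1, 2).
General solution: K_1e^(-6t)(1,1) + K_2e^(3t)(1,2).

u(t) = K_1e^(-6t) + K_2e^(3t), v(t) = K_1e^(-6t) + 2K_2e^(3t)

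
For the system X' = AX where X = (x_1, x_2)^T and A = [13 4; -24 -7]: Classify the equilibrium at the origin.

A = [[13,4],[-24,-7]]; det(A-λI) = λ^2 - 6λ + 5.
λ = 1, 5: both positive.

unstable node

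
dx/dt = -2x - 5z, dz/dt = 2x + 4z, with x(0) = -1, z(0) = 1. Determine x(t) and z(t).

x(t) = -2e^(t)sin(t) - e^(t)cos(t), z(t) = e^(t)sin(t) + e^(t)cos(t)

Coefficient matrix A = [[-2, -5], [2, 4]].
Characteristic polynomial det(A - λI) = λ^2 - 2λ + 2 = 0.
Eigenvalues λ = 1 ± i (complex conjugate pair).
For λ=1+i: an eigenvector is (2,-1) - i(-1,1) = (2 + i, -1 - i).
A real fundamental pair from Re and Im of e^((1+i)t)v: X_1 = e^(t)(cos(t)·(2,-1) + sin(t)·(-1,1)), X_2 = e^(t)(sin(t)·(2,-1) - cos(t)·(-1,1)).
General solution: c_1X_1 + c_2X_2.
Applying x(0)=-1, z(0)=1 gives c_1=0, c_2=-1.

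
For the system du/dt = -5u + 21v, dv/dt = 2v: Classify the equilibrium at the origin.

saddle

A = [[-5,21],[0,2]]; det(A-λI) = λ^2 + 3λ - 10.
λ = 2, -5: opposite signs.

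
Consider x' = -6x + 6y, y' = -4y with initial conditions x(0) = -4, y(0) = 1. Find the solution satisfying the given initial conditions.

Coefficient matrix A = [[-6, 6], [0, -4]].
Characteristic polynomial det(A - λI) = λ^2 + 10λ + 24 = 0.
Eigenvalues λ = -4, -6.
For λ=-4: (A-λI) row 1 is [-2, 6], so an eigenvector is (3, 1).
For λ=-6: (A-λI) row 1 is [0, 6], so an eigenvector is (-1, 0).
General solution: K_1e^(-4t)(3,1) + K_2e^(-6t)(-1,0).
Applying x(0)=-4, y(0)=1 gives K_1=1, K_2=7.

x(t) = 3e^(-4t) - 7e^(-6t), y(t) = e^(-4t)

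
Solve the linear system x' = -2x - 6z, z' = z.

Coefficient matrix A = [[-2, -6], [0, 1]].
Characteristic polynomial det(A - λI) = λ^2 + λ - 2 = 0.
Eigenvalues λ = 1, -2.
For λ=1: (A-λI) row 1 is [-3, -6], so an eigenvector is (2, -1).
For λ=-2: (A-λI) row 1 is [0, -6], so an eigenvector is (-1, 0).
General solution: K_1e^(t)(2,-1) + K_2e^(-2t)(-1,0).

x(t) = 2K_1e^(t) - K_2e^(-2t), z(t) = -K_1e^(t)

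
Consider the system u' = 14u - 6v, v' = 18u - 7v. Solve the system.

Coefficient matrix A = [[14, -6], [18, -7]].
Characteristic polynomial det(A - λI) = λ^2 - 7λ + 10 = 0.
Eigenvalues λ = 2, 5.
For λ=2: (A-λI) row 1 is [12, -6], so an eigenvector is (-1, -2).
For λ=5: (A-λI) row 1 is [9, -6], so an eigenvector is (-2, -3).
General solution: K_1e^(2t)(-1,-2) + K_2e^(5t)(-2,-3).

u(t) = -K_1e^(2t) - 2K_2e^(5t), v(t) = -2K_1e^(2t) - 3K_2e^(5t)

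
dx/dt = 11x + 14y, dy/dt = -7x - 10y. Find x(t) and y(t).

Coefficient matrix A = [[11, 14], [-7, -10]].
Characteristic polynomial det(A - λI) = λ^2 - λ - 12 = 0.
Eigenvalues λ = -3, 4.
For λ=-3: (A-λI) row 1 is [14, 14], so an eigenvector is (1, -1).
For λ=4: (A-λI) row 1 is [7, 14], so an eigenvector is (2, -1).
General solution: c_1e^(-3t)(1,-1) + c_2e^(4t)(2,-1).

x(t) = c_1e^(-3t) + 2c_2e^(4t), y(t) = -c_1e^(-3t) - c_2e^(4t)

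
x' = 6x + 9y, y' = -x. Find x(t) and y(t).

x(t) = 3C_1e^(3t) + 3C_2te^(3t) + C_2e^(3t), y(t) = -C_1e^(3t) - C_2te^(3t)

Coefficient matrix A = [[6, 9], [-1, 0]].
Characteristic polynomial det(A - λI) = λ^2 - 6λ + 9 = 0.
Single eigenvalue λ = 3 with algebraic multiplicity 2.
Eigenvector v = (3,-1); generalized eigenvector w with (A-λI)w=v is (1,0).
General solution: e^(3t)[C_1·v + C_2·(t·v + w)].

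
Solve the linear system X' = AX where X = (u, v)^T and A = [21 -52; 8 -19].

Coefficient matrix A = [[21, -52], [8, -19]].
Characteristic polynomial det(A - λI) = λ^2 - 2λ + 17 = 0.
Eigenvalues λ = 1 ± 4i (complex conjugate pair).
For λ=1+4i: an eigenvector is (-2,-1) - i(3,1) = (-2 - 3i, -1 - i).
A real fundamental pair from Re and Im of e^((1+4i)t)v: X_1 = e^(t)(cos(4t)·(-2,-1) + sin(4t)·(3,1)), X_2 = e^(t)(sin(4t)·(-2,-1) - cos(4t)·(3,1)).
General solution: C_1X_1 + C_2X_2.

u(t) = 3C_1e^(t)sin(4t) - 2C_1e^(t)cos(4t) - 2C_2e^(t)sin(4t) - 3C_2e^(t)cos(4t), v(t) = C_1e^(t)sin(4t) - C_1e^(t)cos(4t) - C_2e^(t)sin(4t) - C_2e^(t)cos(4t)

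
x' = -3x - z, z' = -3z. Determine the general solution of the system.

x(t) = C_1e^(-3t) + C_2te^(-3t) - 3C_2e^(-3t), z(t) = -C_2e^(-3t)

Coefficient matrix A = [[-3, -1], [0, -3]].
Characteristic polynomial det(A - λI) = λ^2 + 6λ + 9 = 0.
Single eigenvalue λ = -3 with algebraic multiplicity 2.
Eigenvector v = (1,0); generalized eigenvector w with (A-λI)w=v is (-3,-1).
General solution: e^(-3t)[C_1·v + C_2·(t·v + w)].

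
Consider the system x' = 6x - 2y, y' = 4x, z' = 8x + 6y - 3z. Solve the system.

Coefficient matrix A = [[6, -2, 0], [4, 0, 0], [8, 6, -3]].
det(A - λI) = 0 gives eigenvalues λ = 2, 4, -3.
For λ=2: eigenvector (-1,-2,-4).
For λ=4: eigenvector (1,1,2).
For λ=-3: eigenvector (0,0,1).
General solution: C_1e^(2t)(-1,-2,-4) + C_2e^(4t)(1,1,2) + C_3e^(-3t)(0,0,1).

x(t) = -C_1e^(2t) + C_2e^(4t), y(t) = -2C_1e^(2t) + C_2e^(4t), z(t) = -4C_1e^(2t) + 2C_2e^(4t) + C_3e^(-3t)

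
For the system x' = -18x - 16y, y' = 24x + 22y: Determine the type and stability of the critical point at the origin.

saddle

A = [[-18,-16],[24,22]]; det(A-λI) = λ^2 - 4λ - 12.
λ = 6, -2: opposite signs.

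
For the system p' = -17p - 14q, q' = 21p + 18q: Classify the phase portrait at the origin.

A = [[-17,-14],[21,18]]; det(A-λI) = λ^2 - λ - 12.
λ = -3, 4: opposite signs.

saddle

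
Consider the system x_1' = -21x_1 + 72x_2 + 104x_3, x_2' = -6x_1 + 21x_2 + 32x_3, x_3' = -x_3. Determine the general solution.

x_1(t) = 4K_1e^(-3t) - 2K_2e^(-t) + 3K_3e^(3t), x_2(t) = K_1e^(-3t) - 2K_2e^(-t) + K_3e^(3t), x_3(t) = K_2e^(-t)

Coefficient matrix A = [[-21, 72, 104], [-6, 21, 32], [0, 0, -1]].
det(A - λI) = 0 gives eigenvalues λ = -3, -1, 3.
For λ=-3: eigenvector (4,1,0).
For λ=-1: eigenvector (-2,-2,1).
For λ=3: eigenvector (3,1,0).
General solution: K_1e^(-3t)(4,1,0) + K_2e^(-t)(-2,-2,1) + K_3e^(3t)(3,1,0).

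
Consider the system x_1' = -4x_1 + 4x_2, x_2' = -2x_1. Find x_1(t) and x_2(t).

Coefficient matrix A = [[-4, 4], [-2, 0]].
Characteristic polynomial det(A - λI) = λ^2 + 4λ + 8 = 0.
Eigenvalues λ = -2 ± 2i (complex conjugate pair).
For λ=-2+2i: an eigenvector is (-1,0) - i(1,1) = (-1 - i, 0 - i).
A real fundamental pair from Re and Im of e^((-2+2i)t)v: X_1 = e^(-2t)(cos(2t)·(-1,0) + sin(2t)·(1,1)), X_2 = e^(-2t)(sin(2t)·(-1,0) - cos(2t)·(1,1)).
General solution: C_1X_1 + C_2X_2.

x_1(t) = C_1e^(-2t)sin(2t) - C_1e^(-2t)cos(2t) - C_2e^(-2t)sin(2t) - C_2e^(-2t)cos(2t), x_2(t) = C_1e^(-2t)sin(2t) - C_2e^(-2t)cos(2t)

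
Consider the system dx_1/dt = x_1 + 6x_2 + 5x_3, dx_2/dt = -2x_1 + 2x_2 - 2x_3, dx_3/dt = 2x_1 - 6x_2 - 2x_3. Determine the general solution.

Coefficient matrix A = [[1, 6, 5], [-2, 2, -2], [2, -6, -2]].
det(A - λI) = 0 gives eigenvalues λ = 3, 2, -4.
For λ=3: eigenvector (-1,-2,2).
For λ=2: eigenvector (1,1,-1).
For λ=-4: eigenvector (1,0,-1).
General solution: K_1e^(3t)(-1,-2,2) + K_2e^(2t)(1,1,-1) + K_3e^(-4t)(1,0,-1).

x_1(t) = -K_1e^(3t) + K_2e^(2t) + K_3e^(-4t), x_2(t) = -2K_1e^(3t) + K_2e^(2t), x_3(t) = 2K_1e^(3t) - K_2e^(2t) - K_3e^(-4t)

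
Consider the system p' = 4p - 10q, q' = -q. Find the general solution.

p(t) = C_1e^(4t) + 2C_2e^(-t), q(t) = C_2e^(-t)

Coefficient matrix A = [[4, -10], [0, -1]].
Characteristic polynomial det(A - λI) = λ^2 - 3λ - 4 = 0.
Eigenvalues λ = 4, -1.
For λ=4: (A-λI) row 1 is [0, -10], so an eigenvector is (1, 0).
For λ=-1: (A-λI) row 1 is [5, -10], so an eigenvector is (2, 1).
General solution: C_1e^(4t)(1,0) + C_2e^(-t)(2,1).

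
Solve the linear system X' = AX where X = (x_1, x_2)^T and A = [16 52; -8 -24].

x_1(t) = -2C_1e^(-4t)sin(4t) - 3C_1e^(-4t)cos(4t) - 3C_2e^(-4t)sin(4t) + 2C_2e^(-4t)cos(4t), x_2(t) = C_1e^(-4t)sin(4t) + C_1e^(-4t)cos(4t) + C_2e^(-4t)sin(4t) - C_2e^(-4t)cos(4t)

Coefficient matrix A = [[16, 52], [-8, -24]].
Characteristic polynomial det(A - λI) = λ^2 + 8λ + 32 = 0.
Eigenvalues λ = -4 ± 4i (complex conjugate pair).
For λ=-4+4i: an eigenvector is (-3,1) - i(-2,1) = (-3 + 2i, 1 - i).
A real fundamental pair from Re and Im of e^((-4+4i)t)v: X_1 = e^(-4t)(cos(4t)·(-3,1) + sin(4t)·(-2,1)), X_2 = e^(-4t)(sin(4t)·(-3,1) - cos(4t)·(-2,1)).
General solution: C_1X_1 + C_2X_2.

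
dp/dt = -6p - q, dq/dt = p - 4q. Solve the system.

Coefficient matrix A = [[-6, -1], [1, -4]].
Characteristic polynomial det(A - λI) = λ^2 + 10λ + 25 = 0.
Single eigenvalue λ = -5 with algebraic multiplicity 2.
Eigenvector v = (-1,1); generalized eigenvector w with (A-λI)w=v is (0,1).
General solution: e^(-5t)[C_1·v + C_2·(t·v + w)].

p(t) = -C_1e^(-5t) - C_2te^(-5t), q(t) = C_1e^(-5t) + C_2te^(-5t) + C_2e^(-5t)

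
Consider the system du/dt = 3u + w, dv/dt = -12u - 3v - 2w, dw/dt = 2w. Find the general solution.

Coefficient matrix A = [[3, 0, 1], [-12, -3, -2], [0, 0, 2]].
det(A - λI) = 0 gives eigenvalues λ = 3, 2, -3.
For λ=3: eigenvector (1,-2,0).
For λ=2: eigenvector (-1,2,1).
For λ=-3: eigenvector (0,1,0).
General solution: c_1e^(3t)(1,-2,0) + c_2e^(2t)(-1,2,1) + c_3e^(-3t)(0,1,0).

u(t) = c_1e^(3t) - c_2e^(2t), v(t) = -2c_1e^(3t) + 2c_2e^(2t) + c_3e^(-3t), w(t) = c_2e^(2t)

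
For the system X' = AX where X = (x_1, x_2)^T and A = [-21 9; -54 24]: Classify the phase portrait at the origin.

A = [[-21,9],[-54,24]]; det(A-λI) = λ^2 - 3λ - 18.
λ = -3, 6: opposite signs.

saddle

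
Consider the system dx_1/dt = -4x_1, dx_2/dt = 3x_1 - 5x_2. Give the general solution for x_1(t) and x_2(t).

Coefficient matrix A = [[-4, 0], [3, -5]].
Characteristic polynomial det(A - λI) = λ^2 + 9λ + 20 = 0.
Eigenvalues λ = -5, -4.
For λ=-5: (A-λI) row 1 is [1, 0], so an eigenvector is (0, 1).
For λ=-4: (A-λI) row 2 is [3, -1], so an eigenvector is (-1, -3).
General solution: K_1e^(-5t)(0,1) + K_2e^(-4t)(-1,-3).

x_1(t) = -K_2e^(-4t), x_2(t) = K_1e^(-5t) - 3K_2e^(-4t)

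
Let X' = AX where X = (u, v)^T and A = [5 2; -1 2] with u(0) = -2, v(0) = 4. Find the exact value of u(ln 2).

A = [[5,2],[-1,2]]; eigenvalues λ = 3, 4.
Eigenvectors: (-1,1) for λ=3, (2,-1) for λ=4.
From the initial condition, c_1 = 6, c_2 = 2.
u(ln 2) = (6)(2^3)(-1) + (2)(2^4)(2) = 16.

16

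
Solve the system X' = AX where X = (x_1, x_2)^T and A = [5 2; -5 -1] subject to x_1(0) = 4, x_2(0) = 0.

Coefficient matrix A = [[5, 2], [-5, -1]].
Characteristic polynomial det(A - λI) = λ^2 - 4λ + 5 = 0.
Eigenvalues λ = 2 ± i (complex conjugate pair).
For λ=2+i: an eigenvector is (1,-1) - i(1,-2) = (1 - i, -1 + 2i).
A real fundamental pair from Re and Im of e^((2+i)t)v: X_1 = e^(2t)(cos(t)·(1,-1) + sin(t)·(1,-2)), X_2 = e^(2t)(sin(t)·(1,-1) - cos(t)·(1,-2)).
General solution: c_1X_1 + c_2X_2.
Applying x_1(0)=4, x_2(0)=0 gives c_1=8, c_2=4.

x_1(t) = 12e^(2t)sin(t) + 4e^(2t)cos(t), x_2(t) = -20e^(2t)sin(t)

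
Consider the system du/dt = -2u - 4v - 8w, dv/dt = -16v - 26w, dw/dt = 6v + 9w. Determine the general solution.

Coefficient matrix A = [[-2, -4, -8], [0, -16, -26], [0, 6, 9]].
det(A - λI) = 0 gives eigenvalues λ = -2, -4, -3.
For λ=-2: eigenvector (1,0,0).
For λ=-4: eigenvector (2,13,-6).
For λ=-3: eigenvector (0,-2,1).
General solution: K_1e^(-2t)(1,0,0) + K_2e^(-4t)(2,13,-6) + K_3e^(-3t)(0,-2,1).

u(t) = K_1e^(-2t) + 2K_2e^(-4t), v(t) = 13K_2e^(-4t) - 2K_3e^(-3t), w(t) = -6K_2e^(-4t) + K_3e^(-3t)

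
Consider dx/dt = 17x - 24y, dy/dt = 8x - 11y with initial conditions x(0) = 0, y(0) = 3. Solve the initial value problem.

Coefficient matrix A = [[17, -24], [8, -11]].
Characteristic polynomial det(A - λI) = λ^2 - 6λ + 5 = 0.
Eigenvalues λ = 5, 1.
For λ=5: (A-λI) row 1 is [12, -24], so an eigenvector is (-2, -1).
For λ=1: (A-λI) row 1 is [16, -24], so an eigenvector is (-3, -2).
General solution: C_1e^(5t)(-2,-1) + C_2e^(t)(-3,-2).
Applying x(0)=0, y(0)=3 gives C_1=9, C_2=-6.

x(t) = -18e^(5t) + 18e^(t), y(t) = -9e^(5t) + 12e^(t)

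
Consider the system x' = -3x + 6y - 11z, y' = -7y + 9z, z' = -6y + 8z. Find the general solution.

Coefficient matrix A = [[-3, 6, -11], [0, -7, 9], [0, -6, 8]].
det(A - λI) = 0 gives eigenvalues λ = -3, 2, -1.
For λ=-3: eigenvector (1,0,0).
For λ=2: eigenvector (1,-1,-1).
For λ=-1: eigenvector (-2,3,2).
General solution: c_1e^(-3t)(1,0,0) + c_2e^(2t)(1,-1,-1) + c_3e^(-t)(-2,3,2).

x(t) = c_1e^(-3t) + c_2e^(2t) - 2c_3e^(-t), y(t) = -c_2e^(2t) + 3c_3e^(-t), z(t) = -c_2e^(2t) + 2c_3e^(-t)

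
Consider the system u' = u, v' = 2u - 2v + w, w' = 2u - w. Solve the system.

u(t) = K_1e^(t), v(t) = K_1e^(t) + K_2e^(-t) + K_3e^(-2t), w(t) = K_1e^(t) + K_2e^(-t)

Coefficient matrix A = [[1, 0, 0], [2, -2, 1], [2, 0, -1]].
det(A - λI) = 0 gives eigenvalues λ = 1, -1, -2.
For λ=1: eigenvector (1,1,1).
For λ=-1: eigenvector (0,1,1).
For λ=-2: eigenvector (0,1,0).
General solution: K_1e^(t)(1,1,1) + K_2e^(-t)(0,1,1) + K_3e^(-2t)(0,1,0).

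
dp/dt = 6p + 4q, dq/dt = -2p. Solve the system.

Coefficient matrix A = [[6, 4], [-2, 0]].
Characteristic polynomial det(A - λI) = λ^2 - 6λ + 8 = 0.
Eigenvalues λ = 4, 2.
For λ=4: (A-λI) row 1 is [2, 4], so an eigenvector is (-2, 1).
For λ=2: (A-λI) row 1 is [4, 4], so an eigenvector is (-1, 1).
General solution: K_1e^(4t)(-2,1) + K_2e^(2t)(-1,1).

p(t) = -2K_1e^(4t) - K_2e^(2t), q(t) = K_1e^(4t) + K_2e^(2t)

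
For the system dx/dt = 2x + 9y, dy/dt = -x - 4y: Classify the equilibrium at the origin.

A = [[2,9],[-1,-4]]; det(A-λI) = λ^2 + 2λ + 1.
repeated λ = -1 with a single eigenvector.

stable improper node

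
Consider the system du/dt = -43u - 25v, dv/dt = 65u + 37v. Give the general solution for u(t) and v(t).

Coefficient matrix A = [[-43, -25], [65, 37]].
Characteristic polynomial det(A - λI) = λ^2 + 6λ + 34 = 0.
Eigenvalues λ = -3 ± 5i (complex conjugate pair).
For λ=-3+5i: an eigenvector is (-1,2) - i(-2,3) = (-1 + 2i, 2 - 3i).
A real fundamental pair from Re and Im of e^((-3+5i)t)v: X_1 = e^(-3t)(cos(5t)·(-1,2) + sin(5t)·(-2,3)), X_2 = e^(-3t)(sin(5t)·(-1,2) - cos(5t)·(-2,3)).
General solution: K_1X_1 + K_2X_2.

u(t) = -2K_1e^(-3t)sin(5t) - K_1e^(-3t)cos(5t) - K_2e^(-3t)sin(5t) + 2K_2e^(-3t)cos(5t), v(t) = 3K_1e^(-3t)sin(5t) + 2K_1e^(-3t)cos(5t) + 2K_2e^(-3t)sin(5t) - 3K_2e^(-3t)cos(5t)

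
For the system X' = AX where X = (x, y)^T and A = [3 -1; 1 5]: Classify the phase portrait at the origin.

A = [[3,-1],[1,5]]; det(A-λI) = λ^2 - 8λ + 16.
repeated λ = 4 with a single eigenvector.

unstable improper node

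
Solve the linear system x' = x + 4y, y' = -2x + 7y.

x(t) = 2c_1e^(3t) + c_2e^(5t), y(t) = c_1e^(3t) + c_2e^(5t)

Coefficient matrix A = [[1, 4], [-2, 7]].
Characteristic polynomial det(A - λI) = λ^2 - 8λ + 15 = 0.
Eigenvalues λ = 3, 5.
For λ=3: (A-λI) row 1 is [-2, 4], so an eigenvector is (2, 1).
For λ=5: (A-λI) row 1 is [-4, 4], so an eigenvector is (1, 1).
General solution: c_1e^(3t)(2,1) + c_2e^(5t)(1,1).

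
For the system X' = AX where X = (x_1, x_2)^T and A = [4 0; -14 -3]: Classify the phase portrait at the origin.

saddle

A = [[4,0],[-14,-3]]; det(A-λI) = λ^2 - λ - 12.
λ = -3, 4: opposite signs.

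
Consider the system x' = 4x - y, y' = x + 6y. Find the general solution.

Coefficient matrix A = [[4, -1], [1, 6]].
Characteristic polynomial det(A - λI) = λ^2 - 10λ + 25 = 0.
Single eigenvalue λ = 5 with algebraic multiplicity 2.
Eigenvector v = (-1,1); generalized eigenvector w with (A-λI)w=v is (0,1).
General solution: e^(5t)[C_1·v + C_2·(t·v + w)].

x(t) = -C_1e^(5t) - C_2te^(5t), y(t) = C_1e^(5t) + C_2te^(5t) + C_2e^(5t)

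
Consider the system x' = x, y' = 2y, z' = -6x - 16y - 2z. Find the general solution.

Coefficient matrix A = [[1, 0, 0], [0, 2, 0], [-6, -16, -2]].
det(A - λI) = 0 gives eigenvalues λ = 1, 2, -2.
For λ=1: eigenvector (1,0,-2).
For λ=2: eigenvector (0,1,-4).
For λ=-2: eigenvector (0,0,1).
General solution: c_1e^(t)(1,0,-2) + c_2e^(2t)(0,1,-4) + c_3e^(-2t)(0,0,1).

x(t) = c_1e^(t), y(t) = c_2e^(2t), z(t) = -2c_1e^(t) - 4c_2e^(2t) + c_3e^(-2t)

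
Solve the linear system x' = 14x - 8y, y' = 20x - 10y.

x(t) = c_1e^(2t)sin(4t) - c_1e^(2t)cos(4t) - c_2e^(2t)sin(4t) - c_2e^(2t)cos(4t), y(t) = c_1e^(2t)sin(4t) - 2c_1e^(2t)cos(4t) - 2c_2e^(2t)sin(4t) - c_2e^(2t)cos(4t)

Coefficient matrix A = [[14, -8], [20, -10]].
Characteristic polynomial det(A - λI) = λ^2 - 4λ + 20 = 0.
Eigenvalues λ = 2 ± 4i (complex conjugate pair).
For λ=2+4i: an eigenvector is (-1,-2) - i(1,1) = (-1 - i, -2 - i).
A real fundamental pair from Re and Im of e^((2+4i)t)v: X_1 = e^(2t)(cos(4t)·(-1,-2) + sin(4t)·(1,1)), X_2 = e^(2t)(sin(4t)·(-1,-2) - cos(4t)·(1,1)).
General solution: c_1X_1 + c_2X_2.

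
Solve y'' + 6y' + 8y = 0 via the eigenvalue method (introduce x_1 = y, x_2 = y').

Let x_1 = y, x_2 = y'. Then x_1' = x_2 and x_2' = -8x_1 - 6x_2.
A = [[0,1],[-8,-6]]; det(A-λI) = λ^2 + 6λ + 8.
Eigenvalues λ = -2, -4 with eigenvectors (1,-2), (1,-4).

y(t) = C_1e^(-2t) + C_2e^(-4t)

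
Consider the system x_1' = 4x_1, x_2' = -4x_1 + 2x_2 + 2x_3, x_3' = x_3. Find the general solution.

Coefficient matrix A = [[4, 0, 0], [-4, 2, 2], [0, 0, 1]].
det(A - λI) = 0 gives eigenvalues λ = 4, 1, 2.
For λ=4: eigenvector (1,-2,0).
For λ=1: eigenvector (0,-2,1).
For λ=2: eigenvector (0,1,0).
General solution: C_1e^(4t)(1,-2,0) + C_2e^(t)(0,-2,1) + C_3e^(2t)(0,1,0).

x_1(t) = C_1e^(4t), x_2(t) = -2C_1e^(4t) - 2C_2e^(t) + C_3e^(2t), x_3(t) = C_2e^(t)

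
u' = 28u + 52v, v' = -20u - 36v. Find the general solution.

Coefficient matrix A = [[28, 52], [-20, -36]].
Characteristic polynomial det(A - λI) = λ^2 + 8λ + 32 = 0.
Eigenvalues λ = -4 ± 4i (complex conjugate pair).
For λ=-4+4i: an eigenvector is (2,-1) - i(3,-2) = (2 - 3i, -1 + 2i).
A real fundamental pair from Re and Im of e^((-4+4i)t)v: X_1 = e^(-4t)(cos(4t)·(2,-1) + sin(4t)·(3,-2)), X_2 = e^(-4t)(sin(4t)·(2,-1) - cos(4t)·(3,-2)).
General solution: C_1X_1 + C_2X_2.

u(t) = 3C_1e^(-4t)sin(4t) + 2C_1e^(-4t)cos(4t) + 2C_2e^(-4t)sin(4t) - 3C_2e^(-4t)cos(4t), v(t) = -2C_1e^(-4t)sin(4t) - C_1e^(-4t)cos(4t) - C_2e^(-4t)sin(4t) + 2C_2e^(-4t)cos(4t)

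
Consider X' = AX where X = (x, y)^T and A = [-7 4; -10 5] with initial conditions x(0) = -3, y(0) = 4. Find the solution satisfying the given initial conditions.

x(t) = 17e^(-t)sin(2t) - 3e^(-t)cos(2t), y(t) = 27e^(-t)sin(2t) + 4e^(-t)cos(2t)

Coefficient matrix A = [[-7, 4], [-10, 5]].
Characteristic polynomial det(A - λI) = λ^2 + 2λ + 5 = 0.
Eigenvalues λ = -1 ± 2i (complex conjugate pair).
For λ=-1+2i: an eigenvector is (-1,-1) - i(1,2) = (-1 - i, -1 - 2i).
A real fundamental pair from Re and Im of e^((-1+2i)t)v: X_1 = e^(-t)(cos(2t)·(-1,-1) + sin(2t)·(1,2)), X_2 = e^(-t)(sin(2t)·(-1,-1) - cos(2t)·(1,2)).
General solution: K_1X_1 + K_2X_2.
Applying x(0)=-3, y(0)=4 gives K_1=10, K_2=-7.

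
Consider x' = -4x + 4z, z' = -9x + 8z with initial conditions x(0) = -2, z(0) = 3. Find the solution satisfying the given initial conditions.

Coefficient matrix A = [[-4, 4], [-9, 8]].
Characteristic polynomial det(A - λI) = λ^2 - 4λ + 4 = 0.
Single eigenvalue λ = 2 with algebraic multiplicity 2.
Eigenvector v = (-2,-3); generalized eigenvector w with (A-λI)w=v is (-1,-2).
General solution: e^(2t)[K_1·v + K_2·(t·v + w)].
Applying x(0)=-2, z(0)=3 gives K_1=7, K_2=-12.

x(t) = 24te^(2t) - 2e^(2t), z(t) = 36te^(2t) + 3e^(2t)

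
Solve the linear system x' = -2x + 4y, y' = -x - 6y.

Coefficient matrix A = [[-2, 4], [-1, -6]].
Characteristic polynomial det(A - λI) = λ^2 + 8λ + 16 = 0.
Single eigenvalue λ = -4 with algebraic multiplicity 2.
Eigenvector v = (-2,1); generalized eigenvector w with (A-λI)w=v is (-1,0).
General solution: e^(-4t)[c_1·v + c_2·(t·v + w)].

x(t) = -2c_1e^(-4t) - 2c_2te^(-4t) - c_2e^(-4t), y(t) = c_1e^(-4t) + c_2te^(-4t)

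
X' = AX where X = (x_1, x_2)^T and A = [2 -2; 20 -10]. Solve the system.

Coefficient matrix A = [[2, -2], [20, -10]].
Characteristic polynomial det(A - λI) = λ^2 + 8λ + 20 = 0.
Eigenvalues λ = -4 ± 2i (complex conjugate pair).
For λ=-4+2i: an eigenvector is (0,-1) - i(1,3) = (0 - i, -1 - 3i).
A real fundamental pair from Re and Im of e^((-4+2i)t)v: X_1 = e^(-4t)(cos(2t)·(0,-1) + sin(2t)·(1,3)), X_2 = e^(-4t)(sin(2t)·(0,-1) - cos(2t)·(1,3)).
General solution: K_1X_1 + K_2X_2.

x_1(t) = K_1e^(-4t)sin(2t) - K_2e^(-4t)cos(2t), x_2(t) = 3K_1e^(-4t)sin(2t) - K_1e^(-4t)cos(2t) - K_2e^(-4t)sin(2t) - 3K_2e^(-4t)cos(2t)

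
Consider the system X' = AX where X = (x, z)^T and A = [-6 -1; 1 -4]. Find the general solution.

Coefficient matrix A = [[-6, -1], [1, -4]].
Characteristic polynomial det(A - λI) = λ^2 + 10λ + 25 = 0.
Single eigenvalue λ = -5 with algebraic multiplicity 2.
Eigenvector v = (1,-1); generalized eigenvector w with (A-λI)w=v is (2,-3).
General solution: e^(-5t)[c_1·v + c_2·(t·v + w)].

x(t) = c_1e^(-5t) + c_2te^(-5t) + 2c_2e^(-5t), z(t) = -c_1e^(-5t) - c_2te^(-5t) - 3c_2e^(-5t)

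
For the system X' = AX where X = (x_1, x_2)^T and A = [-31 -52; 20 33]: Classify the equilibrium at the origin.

A = [[-31,-52],[20,33]]; det(A-λI) = λ^2 - 2λ + 17.
λ = 1 ± 4i: positive real part.

unstable spiral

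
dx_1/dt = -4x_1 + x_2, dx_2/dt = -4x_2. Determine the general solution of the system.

x_1(t) = -K_1e^(-4t) - K_2te^(-4t) - 2K_2e^(-4t), x_2(t) = -K_2e^(-4t)

Coefficient matrix A = [[-4, 1], [0, -4]].
Characteristic polynomial det(A - λI) = λ^2 + 8λ + 16 = 0.
Single eigenvalue λ = -4 with algebraic multiplicity 2.
Eigenvector v = (-1,0); generalized eigenvector w with (A-λI)w=v is (-2,-1).
General solution: e^(-4t)[K_1·v + K_2·(t·v + w)].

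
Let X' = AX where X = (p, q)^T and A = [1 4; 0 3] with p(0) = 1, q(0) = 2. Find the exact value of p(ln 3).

99

A = [[1,4],[0,3]]; eigenvalues λ = 1, 3.
Eigenvectors: (-1,0) for λ=1, (2,1) for λ=3.
From the initial condition, c_1 = 3, c_2 = 2.
p(ln 3) = (3)(3^1)(-1) + (2)(3^3)(2) = 99.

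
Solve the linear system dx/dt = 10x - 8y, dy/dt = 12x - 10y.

Coefficient matrix A = [[10, -8], [12, -10]].
Characteristic polynomial det(A - λI) = λ^2 - 4 = 0.
Eigenvalues λ = 2, -2.
For λ=2: (A-λI) row 1 is [8, -8], so an eigenvector is (1, 1).
For λ=-2: (A-λI) row 1 is [12, -8], so an eigenvector is (2, 3).
General solution: C_1e^(2t)(1,1) + C_2e^(-2t)(2,3).

x(t) = C_1e^(2t) + 2C_2e^(-2t), y(t) = C_1e^(2t) + 3C_2e^(-2t)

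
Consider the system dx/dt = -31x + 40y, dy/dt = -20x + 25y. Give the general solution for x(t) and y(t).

Coefficient matrix A = [[-31, 40], [-20, 25]].
Characteristic polynomial det(A - λI) = λ^2 + 6λ + 25 = 0.
Eigenvalues λ = -3 ± 4i (complex conjugate pair).
For λ=-3+4i: an eigenvector is (3,2) - i(-1,-1) = (3 + i, 2 + i).
A real fundamental pair from Re and Im of e^((-3+4i)t)v: X_1 = e^(-3t)(cos(4t)·(3,2) + sin(4t)·(-1,-1)), X_2 = e^(-3t)(sin(4t)·(3,2) - cos(4t)·(-1,-1)).
General solution: K_1X_1 + K_2X_2.

x(t) = -K_1e^(-3t)sin(4t) + 3K_1e^(-3t)cos(4t) + 3K_2e^(-3t)sin(4t) + K_2e^(-3t)cos(4t), y(t) = -K_1e^(-3t)sin(4t) + 2K_1e^(-3t)cos(4t) + 2K_2e^(-3t)sin(4t) + K_2e^(-3t)cos(4t)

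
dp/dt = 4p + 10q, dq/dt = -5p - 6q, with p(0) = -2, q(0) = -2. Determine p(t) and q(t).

Coefficient matrix A = [[4, 10], [-5, -6]].
Characteristic polynomial det(A - λI) = λ^2 + 2λ + 26 = 0.
Eigenvalues λ = -1 ± 5i (complex conjugate pair).
For λ=-1+5i: an eigenvector is (1,0) - i(1,-1) = (1 - i, 0 + i).
A real fundamental pair from Re and Im of e^((-1+5i)t)v: X_1 = e^(-t)(cos(5t)·(1,0) + sin(5t)·(1,-1)), X_2 = e^(-t)(sin(5t)·(1,0) - cos(5t)·(1,-1)).
General solution: K_1X_1 + K_2X_2.
Applying p(0)=-2, q(0)=-2 gives K_1=-4, K_2=-2.

p(t) = -6e^(-t)sin(5t) - 2e^(-t)cos(5t), q(t) = 4e^(-t)sin(5t) - 2e^(-t)cos(5t)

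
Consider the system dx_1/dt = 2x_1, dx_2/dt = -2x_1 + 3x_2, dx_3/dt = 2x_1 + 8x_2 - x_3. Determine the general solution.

x_1(t) = K_1e^(2t), x_2(t) = 2K_1e^(2t) + K_2e^(3t), x_3(t) = 6K_1e^(2t) + 2K_2e^(3t) + K_3e^(-t)

Coefficient matrix A = [[2, 0, 0], [-2, 3, 0], [2, 8, -1]].
det(A - λI) = 0 gives eigenvalues λ = 2, 3, -1.
For λ=2: eigenvector (1,2,6).
For λ=3: eigenvector (0,1,2).
For λ=-1: eigenvector (0,0,1).
General solution: K_1e^(2t)(1,2,6) + K_2e^(3t)(0,1,2) + K_3e^(-t)(0,0,1).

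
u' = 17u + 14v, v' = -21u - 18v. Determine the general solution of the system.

u(t) = -2K_1e^(-4t) + K_2e^(3t), v(t) = 3K_1e^(-4t) - K_2e^(3t)

Coefficient matrix A = [[17, 14], [-21, -18]].
Characteristic polynomial det(A - λI) = λ^2 + λ - 12 = 0.
Eigenvalues λ = -4, 3.
For λ=-4: (A-λI) row 1 is [21, 14], so an eigenvector is (-2, 3).
For λ=3: (A-λI) row 1 is [14, 14], so an eigenvector is (1, -1).
General solution: K_1e^(-4t)(-2,3) + K_2e^(3t)(1,-1).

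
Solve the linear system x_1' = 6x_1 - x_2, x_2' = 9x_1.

Coefficient matrix A = [[6, -1], [9, 0]].
Characteristic polynomial det(A - λI) = λ^2 - 6λ + 9 = 0.
Single eigenvalue λ = 3 with algebraic multiplicity 2.
Eigenvector v = (1,3); generalized eigenvector w with (A-λI)w=v is (0,-1).
General solution: e^(3t)[C_1·v + C_2·(t·v + w)].

x_1(t) = C_1e^(3t) + C_2te^(3t), x_2(t) = 3C_1e^(3t) + 3C_2te^(3t) - C_2e^(3t)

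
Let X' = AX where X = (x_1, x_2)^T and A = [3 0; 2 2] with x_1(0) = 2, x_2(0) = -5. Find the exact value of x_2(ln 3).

A = [[3,0],[2,2]]; eigenvalues λ = 2, 3.
Eigenvectors: (0,1) for λ=2, (1,2) for λ=3.
From the initial condition, c_1 = -9, c_2 = 2.
x_2(ln 3) = (-9)(3^2)(1) + (2)(3^3)(2) = 27.

27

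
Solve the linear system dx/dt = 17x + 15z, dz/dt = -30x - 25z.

x(t) = -c_1e^(-4t)sin(3t) + 2c_1e^(-4t)cos(3t) + 2c_2e^(-4t)sin(3t) + c_2e^(-4t)cos(3t), z(t) = c_1e^(-4t)sin(3t) - 3c_1e^(-4t)cos(3t) - 3c_2e^(-4t)sin(3t) - c_2e^(-4t)cos(3t)

Coefficient matrix A = [[17, 15], [-30, -25]].
Characteristic polynomial det(A - λI) = λ^2 + 8λ + 25 = 0.
Eigenvalues λ = -4 ± 3i (complex conjugate pair).
For λ=-4+3i: an eigenvector is (2,-3) - i(-1,1) = (2 + i, -3 - i).
A real fundamental pair from Re and Im of e^((-4+3i)t)v: X_1 = e^(-4t)(cos(3t)·(2,-3) + sin(3t)·(-1,1)), X_2 = e^(-4t)(sin(3t)·(2,-3) - cos(3t)·(-1,1)).
General solution: c_1X_1 + c_2X_2.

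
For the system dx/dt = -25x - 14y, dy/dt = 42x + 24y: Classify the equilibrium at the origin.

saddle

A = [[-25,-14],[42,24]]; det(A-λI) = λ^2 + λ - 12.
λ = 3, -4: opposite signs.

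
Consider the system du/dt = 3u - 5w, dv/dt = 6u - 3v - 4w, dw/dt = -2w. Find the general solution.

Coefficient matrix A = [[3, 0, -5], [6, -3, -4], [0, 0, -2]].
det(A - λI) = 0 gives eigenvalues λ = -2, -3, 3.
For λ=-2: eigenvector (1,2,1).
For λ=-3: eigenvector (0,1,0).
For λ=3: eigenvector (-1,-1,0).
General solution: c_1e^(-2t)(1,2,1) + c_2e^(-3t)(0,1,0) + c_3e^(3t)(-1,-1,0).

u(t) = c_1e^(-2t) - c_3e^(3t), v(t) = 2c_1e^(-2t) + c_2e^(-3t) - c_3e^(3t), w(t) = c_1e^(-2t)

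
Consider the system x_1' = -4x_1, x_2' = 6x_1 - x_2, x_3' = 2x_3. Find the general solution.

Coefficient matrix A = [[-4, 0, 0], [6, -1, 0], [0, 0, 2]].
det(A - λI) = 0 gives eigenvalues λ = -1, -4, 2.
For λ=-1: eigenvector (0,1,0).
For λ=-4: eigenvector (1,-2,0).
For λ=2: eigenvector (0,0,1).
General solution: K_1e^(-t)(0,1,0) + K_2e^(-4t)(1,-2,0) + K_3e^(2t)(0,0,1).

x_1(t) = K_2e^(-4t), x_2(t) = K_1e^(-t) - 2K_2e^(-4t), x_3(t) = K_3e^(2t)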